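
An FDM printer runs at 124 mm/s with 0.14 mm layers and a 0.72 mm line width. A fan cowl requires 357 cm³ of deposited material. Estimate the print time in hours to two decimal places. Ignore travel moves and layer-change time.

Line area: 0.14 × 0.72 → 0.1008 mm².
Total extruded path = 357000/0.1008 = 3541666.7 mm.
Print-move time: 3541666.7 / 124 → 28561.8 s.
28561.8 s = 7.93 hours.

7.93 hours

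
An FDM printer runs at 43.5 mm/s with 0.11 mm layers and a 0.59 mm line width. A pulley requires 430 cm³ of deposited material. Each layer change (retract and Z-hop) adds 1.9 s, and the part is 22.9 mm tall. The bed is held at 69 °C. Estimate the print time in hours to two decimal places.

Bead cross-section = 0.11 × 0.59, so 0.0649 mm².
Path length: 430000 mm³ / 0.0649 mm² → 6625577.8 mm.
Time extruding = 6625577.8 / 43.5, so 152312.1 s.
Layers = ⌈22.9/0.11⌉ = 209.
Z-hop total = 209 × 1.9, so 397.1 s.
Altogether 152312.1 + 397.1 = 152709.2 s, i.e. 42.42 hours.

42.42 hours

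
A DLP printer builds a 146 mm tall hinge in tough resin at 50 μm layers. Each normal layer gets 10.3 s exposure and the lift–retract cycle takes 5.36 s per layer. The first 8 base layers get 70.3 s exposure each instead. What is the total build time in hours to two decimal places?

Layers = ⌈146/0.05⌉ = 2920.
Bottom layers = 8 × (70.3 + 5.36) = 605.28 s.
Normal layers: 2912 × (10.3 + 5.36) → 45601.92 s.
Sum: 605.28 + 45601.92 = 46207.2 s → 12.84 hours.

12.84 hours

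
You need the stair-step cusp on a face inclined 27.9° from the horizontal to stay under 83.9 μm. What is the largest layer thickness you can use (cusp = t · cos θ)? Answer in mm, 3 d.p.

0.095 mm

cos(27.9°) = 0.8838; t_max = 0.0839/0.8838 = 0.095 mm.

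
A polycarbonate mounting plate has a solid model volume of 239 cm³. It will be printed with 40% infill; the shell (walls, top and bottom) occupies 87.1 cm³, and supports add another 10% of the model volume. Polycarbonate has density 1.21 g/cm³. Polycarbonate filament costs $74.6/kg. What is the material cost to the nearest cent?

$15.50

Interior volume: 239 − 87.1 → 151.9 cm³.
Infill volume: 0.40 × 151.9 → 60.76 cm³.
Support = 0.10 × 239, so 23.9 cm³.
Total extruded: 87.1 + 60.76 + 23.9 → 171.76 cm³.
Mass = 171.76 × 1.21, so 207.8296 g.
At $74.6/kg: 207.8296/1000 × 74.6 = $15.50.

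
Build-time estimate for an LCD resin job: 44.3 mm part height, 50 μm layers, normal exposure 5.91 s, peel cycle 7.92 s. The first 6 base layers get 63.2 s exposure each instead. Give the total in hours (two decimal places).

Layers = ⌈44.3/0.05⌉ = 886.
Bottom layers = 6 × (63.2 + 7.92), so 426.72 s.
Regular layers = 880 × (5.91 + 7.92), so 12170.4 s.
Sum: 426.72 + 12170.4 = 12597.12 s → 3.50 hours.

3.50 hours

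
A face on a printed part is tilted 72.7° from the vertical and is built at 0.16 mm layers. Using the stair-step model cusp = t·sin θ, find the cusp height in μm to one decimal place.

sin(72.7°) = 0.9548, so cusp = 0.16 × 0.9548 = 0.152768 mm → 152.8 μm.

152.8 μm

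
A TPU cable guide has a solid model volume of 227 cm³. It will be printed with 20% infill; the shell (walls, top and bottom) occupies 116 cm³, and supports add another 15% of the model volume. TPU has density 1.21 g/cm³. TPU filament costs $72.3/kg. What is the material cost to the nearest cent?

$15.07

Interior volume: 227 − 116 → 111 cm³.
Deposited infill = 0.20 × 111, so 22.2 cm³.
Support = 0.15 × 227, so 34.05 cm³.
Total printed volume = 116 + 22.2 + 34.05, so 172.25 cm³.
Mass: 172.25 × 1.21 → 208.4225 g.
At $72.3/kg: 208.4225/1000 × 72.3 = $15.07.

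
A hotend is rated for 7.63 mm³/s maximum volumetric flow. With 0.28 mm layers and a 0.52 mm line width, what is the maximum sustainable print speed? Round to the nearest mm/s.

52 mm/s

A = 0.28 × 0.52, so 0.1456 mm².
v_max = Q/A = 7.63/0.1456 = 52.40 mm/s → 52 mm/s.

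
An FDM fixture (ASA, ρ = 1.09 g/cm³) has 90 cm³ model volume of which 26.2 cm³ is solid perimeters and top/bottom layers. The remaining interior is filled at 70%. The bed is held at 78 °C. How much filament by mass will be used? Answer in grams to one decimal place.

77.2 g

Infill region = 90 − 26.2 = 63.8 cm³.
Infill deposited: 0.70 × 63.8 → 44.66 cm³.
Total printed volume = 26.2 + 44.66 = 70.86 cm³.
Mass = 70.86 × 1.09 = 77.2374 g.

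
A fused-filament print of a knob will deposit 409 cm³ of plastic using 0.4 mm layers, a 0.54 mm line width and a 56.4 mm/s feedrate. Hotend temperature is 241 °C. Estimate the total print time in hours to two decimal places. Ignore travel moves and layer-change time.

Bead cross-section = 0.4 × 0.54 = 0.216 mm².
Total extruded path = 409000/0.216 = 1893518.5 mm.
Print-move time = 1893518.5 / 56.4, so 33573 s.
33573 s = 9.33 hours.

9.33 hours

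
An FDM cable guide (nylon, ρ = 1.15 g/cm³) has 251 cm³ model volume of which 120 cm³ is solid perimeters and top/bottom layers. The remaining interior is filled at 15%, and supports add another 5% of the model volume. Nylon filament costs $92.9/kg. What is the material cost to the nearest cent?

$16.26

Infill region = 251 − 120, so 131 cm³.
Infill volume = 0.15 × 131 = 19.65 cm³.
Support = 0.05 × 251 = 12.55 cm³.
Total extruded: 120 + 19.65 + 12.55 → 152.2 cm³.
Mass: 152.2 × 1.15 → 175.03 g.
At $92.9/kg: 175.03/1000 × 92.9 = $16.26.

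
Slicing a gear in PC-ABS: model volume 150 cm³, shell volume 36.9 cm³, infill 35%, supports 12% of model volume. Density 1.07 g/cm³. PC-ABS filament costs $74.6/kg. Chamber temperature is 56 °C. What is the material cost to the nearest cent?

Volume inside the shell = 150 − 36.9, so 113.1 cm³.
Infill deposited: 0.35 × 113.1 → 39.585 cm³.
Support = 0.12 × 150, so 18 cm³.
Total extruded = 36.9 + 39.585 + 18, so 94.485 cm³.
Mass = 94.485 × 1.07 = 101.09895 g.
Cost = 101.09895 g / 1000 × $74.6/kg = $7.54.

$7.54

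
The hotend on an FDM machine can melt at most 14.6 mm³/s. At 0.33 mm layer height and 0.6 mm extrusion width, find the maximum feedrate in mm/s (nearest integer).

74 mm/s

Extrusion cross-section = 0.33 × 0.6, so 0.198 mm².
Max speed = 14.6 / 0.198 = 73.74 ≈ 74 mm/s.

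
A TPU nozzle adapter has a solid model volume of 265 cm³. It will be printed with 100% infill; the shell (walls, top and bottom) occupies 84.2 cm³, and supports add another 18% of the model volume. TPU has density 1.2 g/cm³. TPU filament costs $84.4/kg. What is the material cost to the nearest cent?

Volume inside the shell: 265 − 84.2 → 180.8 cm³.
Deposited infill = 1.00 × 180.8, so 180.8 cm³.
Support = 0.18 × 265 = 47.7 cm³.
Total extruded = 84.2 + 180.8 + 47.7 = 312.7 cm³.
Mass = 312.7 × 1.2, so 375.24 g.
Cost = 375.24 g / 1000 × $84.4/kg = $31.67.

$31.67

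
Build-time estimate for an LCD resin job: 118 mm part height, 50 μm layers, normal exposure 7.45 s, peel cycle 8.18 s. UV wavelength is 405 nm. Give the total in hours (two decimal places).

Number of layers: 118 / 0.05 → 2360 (rounded up).
Each layer takes = 7.45 + 8.18 = 15.63 s.
Build time: 2360 × 15.63 s = 36886.8 s, i.e. 10.25 hours.

10.25 hours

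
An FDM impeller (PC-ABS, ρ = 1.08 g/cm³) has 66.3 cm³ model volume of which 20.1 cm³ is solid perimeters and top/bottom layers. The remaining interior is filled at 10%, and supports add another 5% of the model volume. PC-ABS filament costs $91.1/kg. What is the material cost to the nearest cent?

Interior volume = 66.3 − 20.1 = 46.2 cm³.
Infill deposited: 0.10 × 46.2 → 4.62 cm³.
Support = 0.05 × 66.3, so 3.315 cm³.
Total printed volume = 20.1 + 4.62 + 3.315, so 28.035 cm³.
Mass = 28.035 × 1.08, so 30.2778 g.
Cost = 30.2778 g / 1000 × $91.1/kg = $2.76.

$2.76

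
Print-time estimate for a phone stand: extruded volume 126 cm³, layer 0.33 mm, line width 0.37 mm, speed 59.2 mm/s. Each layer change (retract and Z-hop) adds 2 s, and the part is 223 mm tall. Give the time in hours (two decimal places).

5.22 hours

Extrusion cross-section = 0.33 × 0.37 = 0.1221 mm².
Path length: 126000 mm³ / 0.1221 mm² → 1031941 mm.
Time extruding: 1031941 / 59.2 → 17431.4 s.
Layers = ⌈223/0.33⌉ = 676.
Layer-change overhead = 676 × 2 = 1352 s.
Altogether 17431.4 + 1352 = 18783.4 s, i.e. 5.22 hours.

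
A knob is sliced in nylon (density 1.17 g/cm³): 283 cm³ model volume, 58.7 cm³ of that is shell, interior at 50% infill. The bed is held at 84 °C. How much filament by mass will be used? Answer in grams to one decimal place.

199.9 g

Infill region: 283 − 58.7 → 224.3 cm³.
Deposited infill: 0.50 × 224.3 → 112.15 cm³.
Total extruded: 58.7 + 112.15 → 170.85 cm³.
Mass = 170.85 × 1.17 = 199.8945 g.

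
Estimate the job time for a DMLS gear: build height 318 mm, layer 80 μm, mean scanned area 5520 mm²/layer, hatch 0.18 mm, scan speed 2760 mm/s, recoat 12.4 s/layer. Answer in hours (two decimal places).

Number of layers: 318 / 0.08 → 3975 (rounded up).
Scan path per layer = 5520 / 0.18 = 30666.7 mm.
Per-layer scan time = 30666.7 / 2760, so 11.1111 s.
Time per layer: 11.1111 + 12.4 → 23.5111 s.
3975 layers × 23.5111 s/layer = 93456.6225 s, i.e. 25.96 hours.

25.96 hours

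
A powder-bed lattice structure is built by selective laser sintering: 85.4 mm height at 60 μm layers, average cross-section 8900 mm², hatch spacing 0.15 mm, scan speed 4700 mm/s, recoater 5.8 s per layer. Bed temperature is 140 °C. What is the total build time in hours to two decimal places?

Number of layers: 85.4 / 0.06 → 1424 (rounded up).
Hatch length per layer = 8900 / 0.15 = 59333.3 mm.
Laser time per layer: 59333.3 / 4700 → 12.6241 s.
Time per layer = 12.6241 + 5.8 = 18.4241 s.
Build time = 1424 × 18.4241 = 26235.9184 s = 7.29 hours.

7.29 hours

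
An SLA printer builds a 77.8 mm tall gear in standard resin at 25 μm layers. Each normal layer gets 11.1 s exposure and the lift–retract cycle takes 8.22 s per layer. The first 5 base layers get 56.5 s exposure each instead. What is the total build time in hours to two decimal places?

16.76 hours

Number of layers: 77.8 / 0.025 → 3112 (rounded up).
Burn-in layers = 5 × (56.5 + 8.22) = 323.6 s.
Normal layers = 3107 × (11.1 + 8.22), so 60027.24 s.
Sum: 323.6 + 60027.24 = 60350.84 s → 16.76 hours.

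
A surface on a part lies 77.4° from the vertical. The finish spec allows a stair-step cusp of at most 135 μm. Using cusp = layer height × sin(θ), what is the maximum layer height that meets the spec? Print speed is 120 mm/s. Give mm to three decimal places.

0.138 mm

t = h_c / sin θ = 0.135 / 0.9759 = 0.138 mm.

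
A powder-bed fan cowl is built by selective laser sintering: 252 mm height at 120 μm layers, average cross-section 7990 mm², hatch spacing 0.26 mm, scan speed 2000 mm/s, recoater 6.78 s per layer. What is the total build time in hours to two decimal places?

Layers = ⌈252/0.12⌉ = 2100.
Scan path per layer = 7990 / 0.26, so 30730.8 mm.
Per-layer scan time = 30730.8 / 2000 = 15.3654 s.
Time per layer = 15.3654 + 6.78 = 22.1454 s.
2100 layers × 22.1454 s/layer = 46505.34 s, i.e. 12.92 hours.

12.92 hours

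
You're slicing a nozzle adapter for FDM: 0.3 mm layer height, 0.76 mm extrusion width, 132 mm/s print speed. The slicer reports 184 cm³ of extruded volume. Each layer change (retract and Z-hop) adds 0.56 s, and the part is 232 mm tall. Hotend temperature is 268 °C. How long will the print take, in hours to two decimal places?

Line area = 0.3 × 0.76 = 0.228 mm².
Total extruded path = 184000/0.228 = 807017.5 mm.
Print-move time = 807017.5 / 132 = 6113.8 s.
Layers = ⌈232/0.3⌉ = 774.
Z-hop total = 774 × 0.56, so 433.44 s.
Altogether 6113.8 + 433.44 = 6547.24 s, i.e. 1.82 hours.

1.82 hours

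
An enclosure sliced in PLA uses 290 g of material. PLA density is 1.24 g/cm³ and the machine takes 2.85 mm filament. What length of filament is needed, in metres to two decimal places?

36.66 m

Volume = 290 g / 1.24 g·cm⁻³ = 233.871 cm³ = 233871 mm³.
Cross-section of 2.85 mm filament: π·(2.85/2)² = 6.3794 mm².
L = V/A = 233871/6.3794 = 36660.34 mm → 36.66 m.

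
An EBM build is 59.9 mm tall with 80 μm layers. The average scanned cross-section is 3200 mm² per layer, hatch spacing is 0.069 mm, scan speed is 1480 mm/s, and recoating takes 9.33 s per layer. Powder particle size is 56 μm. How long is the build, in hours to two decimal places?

8.46 hours

Layers = ⌈59.9/0.08⌉ = 749.
Scan path per layer = 3200 / 0.069, so 46376.8 mm.
Beam time per layer = 46376.8 / 1480, so 31.3357 s.
Time per layer = 31.3357 + 9.33 = 40.6657 s.
749 layers × 40.6657 s/layer = 30458.6093 s, i.e. 8.46 hours.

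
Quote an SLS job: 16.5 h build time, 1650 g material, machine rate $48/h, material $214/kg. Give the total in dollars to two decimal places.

$1145.10

Machine cost = 48 × 16.5 = $792.00.
Material cost = 214 × 1650/1000 = $353.10.
Total = 792.00 + 353.10 = $1145.10.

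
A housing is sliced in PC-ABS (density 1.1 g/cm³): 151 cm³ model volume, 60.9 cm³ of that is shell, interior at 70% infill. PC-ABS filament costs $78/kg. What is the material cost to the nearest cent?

$10.64

Infill region: 151 − 60.9 → 90.1 cm³.
Deposited infill = 0.70 × 90.1 = 63.07 cm³.
Deposited volume: 60.9 + 63.07 → 123.97 cm³.
Mass = 123.97 × 1.1 = 136.367 g.
Cost = 136.367 g / 1000 × $78/kg = $10.64.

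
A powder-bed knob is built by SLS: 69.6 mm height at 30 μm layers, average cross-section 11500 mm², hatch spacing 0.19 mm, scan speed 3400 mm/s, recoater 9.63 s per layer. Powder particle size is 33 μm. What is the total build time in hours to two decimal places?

17.68 hours

Layers = ⌈69.6/0.03⌉ = 2320.
Scan path per layer = 11500 / 0.19, so 60526.3 mm.
Laser time per layer = 60526.3 / 3400 = 17.8019 s.
Time per layer = 17.8019 + 9.63 = 27.4319 s.
2320 layers × 27.4319 s/layer = 63642.008 s, i.e. 17.68 hours.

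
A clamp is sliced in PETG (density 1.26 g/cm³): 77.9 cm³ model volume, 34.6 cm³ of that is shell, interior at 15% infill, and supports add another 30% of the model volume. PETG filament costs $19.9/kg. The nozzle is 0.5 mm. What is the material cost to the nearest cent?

$1.62

Volume inside the shell: 77.9 − 34.6 → 43.3 cm³.
Infill volume = 0.15 × 43.3 = 6.495 cm³.
Support = 0.30 × 77.9 = 23.37 cm³.
Total extruded: 34.6 + 6.495 + 23.37 → 64.465 cm³.
Mass = 64.465 × 1.26, so 81.2259 g.
At $19.9/kg: 81.2259/1000 × 19.9 = $1.62.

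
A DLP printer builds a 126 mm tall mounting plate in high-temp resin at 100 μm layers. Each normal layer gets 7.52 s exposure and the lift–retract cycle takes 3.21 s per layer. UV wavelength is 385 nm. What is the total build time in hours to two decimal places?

Number of layers: 126 / 0.1 → 1260 (rounded up).
Each layer takes: 7.52 + 3.21 → 10.73 s.
Total = 1260 × 10.73 = 13519.8 s = 3.76 hours.

3.76 hours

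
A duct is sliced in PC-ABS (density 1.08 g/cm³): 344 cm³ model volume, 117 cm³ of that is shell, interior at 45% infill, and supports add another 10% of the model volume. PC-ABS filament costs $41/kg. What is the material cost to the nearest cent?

Infill region: 344 − 117 → 227 cm³.
Infill deposited: 0.45 × 227 → 102.15 cm³.
Support = 0.10 × 344, so 34.4 cm³.
Deposited volume: 117 + 102.15 + 34.4 → 253.55 cm³.
Mass = 253.55 × 1.08, so 273.834 g.
At $41/kg: 273.834/1000 × 41 = $11.23.

$11.23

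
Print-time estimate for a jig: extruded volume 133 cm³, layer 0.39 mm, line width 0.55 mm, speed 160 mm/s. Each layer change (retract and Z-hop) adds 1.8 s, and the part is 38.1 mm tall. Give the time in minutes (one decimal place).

Extrusion cross-section: 0.39 × 0.55 → 0.2145 mm².
Toolpath length = 133 cm³ / 0.2145 mm² = 133000 / 0.2145 = 620046.6 mm.
Extrusion time: 620046.6 / 160 → 3875.3 s.
Layers = ⌈38.1/0.39⌉ = 98.
Layer-change overhead: 98 × 1.8 → 176.4 s.
Altogether 3875.3 + 176.4 = 4051.7 s, i.e. 67.5 minutes.

67.5 minutes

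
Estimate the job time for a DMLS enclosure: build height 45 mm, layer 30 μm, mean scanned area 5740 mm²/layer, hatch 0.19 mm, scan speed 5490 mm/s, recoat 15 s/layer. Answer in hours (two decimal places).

8.54 hours

Layers = ⌈45/0.03⌉ = 1500.
Scan path per layer: 5740 / 0.19 → 30210.5 mm.
Scan time per layer: 30210.5 / 5490 → 5.5028 s.
Per-layer time = 5.5028 + 15, so 20.5028 s.
Build time = 1500 × 20.5028 = 30754.2 s = 8.54 hours.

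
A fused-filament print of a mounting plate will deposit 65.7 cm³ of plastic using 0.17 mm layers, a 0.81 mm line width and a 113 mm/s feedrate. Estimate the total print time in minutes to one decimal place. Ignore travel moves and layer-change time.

Extrusion cross-section = 0.17 × 0.81, so 0.1377 mm².
Toolpath length = 65.7 cm³ / 0.1377 mm² = 65700 / 0.1377 = 477124.2 mm.
Print-move time: 477124.2 / 113 → 4222.3 s.
4222.3 s = 70.4 minutes.

70.4 minutes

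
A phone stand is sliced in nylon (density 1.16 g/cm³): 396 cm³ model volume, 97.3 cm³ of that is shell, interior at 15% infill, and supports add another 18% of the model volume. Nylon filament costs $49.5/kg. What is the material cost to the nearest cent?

$12.25

Volume inside the shell = 396 − 97.3 = 298.7 cm³.
Deposited infill = 0.15 × 298.7 = 44.805 cm³.
Support = 0.18 × 396 = 71.28 cm³.
Total printed volume = 97.3 + 44.805 + 71.28 = 213.385 cm³.
Mass: 213.385 × 1.16 → 247.5266 g.
Cost = 247.5266 g / 1000 × $49.5/kg = $12.25.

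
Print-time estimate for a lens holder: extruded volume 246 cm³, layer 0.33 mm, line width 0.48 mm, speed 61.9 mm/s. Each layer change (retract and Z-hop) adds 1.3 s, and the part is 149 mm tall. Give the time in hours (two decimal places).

Bead cross-section: 0.33 × 0.48 → 0.1584 mm².
Total extruded path = 246000/0.1584 = 1553030.3 mm.
Print-move time: 1553030.3 / 61.9 → 25089.3 s.
Layer count = ceil(149 / 0.33) = 452.
Z-hop total = 452 × 1.3 = 587.6 s.
Altogether 25089.3 + 587.6 = 25676.9 s, i.e. 7.13 hours.

7.13 hours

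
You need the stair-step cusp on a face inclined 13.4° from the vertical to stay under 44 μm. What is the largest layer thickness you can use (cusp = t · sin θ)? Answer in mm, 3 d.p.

sin(13.4°) = 0.2317; t_max = 0.044/0.2317 = 0.190 mm.

0.190 mm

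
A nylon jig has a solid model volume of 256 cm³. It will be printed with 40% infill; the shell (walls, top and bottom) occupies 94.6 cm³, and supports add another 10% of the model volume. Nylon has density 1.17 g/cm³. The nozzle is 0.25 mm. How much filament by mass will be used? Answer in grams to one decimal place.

Interior volume: 256 − 94.6 → 161.4 cm³.
Deposited infill = 0.40 × 161.4, so 64.56 cm³.
Support = 0.10 × 256, so 25.6 cm³.
Deposited volume: 94.6 + 64.56 + 25.6 → 184.76 cm³.
Mass = 184.76 × 1.17, so 216.1692 g.

216.2 g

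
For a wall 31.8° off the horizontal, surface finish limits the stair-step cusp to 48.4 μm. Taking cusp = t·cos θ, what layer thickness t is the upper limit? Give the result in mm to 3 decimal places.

cos(31.8°) = 0.8499; t_max = 0.0484/0.8499 = 0.057 mm.

0.057 mm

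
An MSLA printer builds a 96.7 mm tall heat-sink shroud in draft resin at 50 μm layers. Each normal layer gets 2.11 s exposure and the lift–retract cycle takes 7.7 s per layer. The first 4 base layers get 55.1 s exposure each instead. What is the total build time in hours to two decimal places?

Number of layers: 96.7 / 0.05 → 1934 (rounded up).
Bottom layers = 4 × (55.1 + 7.7), so 251.2 s.
Regular layers: 1930 × (2.11 + 7.7) → 18933.3 s.
Total = 251.2 + 18933.3 = 19184.5 s = 5.33 hours.

5.33 hours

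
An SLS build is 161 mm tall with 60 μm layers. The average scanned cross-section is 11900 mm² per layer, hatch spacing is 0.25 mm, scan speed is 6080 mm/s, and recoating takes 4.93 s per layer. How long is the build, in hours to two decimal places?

9.51 hours

Layers = ⌈161/0.06⌉ = 2684.
Hatch length per layer = 11900 / 0.25, so 47600 mm.
Laser time per layer = 47600 / 6080, so 7.8289 s.
Layer cycle = 7.8289 + 4.93 = 12.7589 s.
2684 layers × 12.7589 s/layer = 34244.8876 s, i.e. 9.51 hours.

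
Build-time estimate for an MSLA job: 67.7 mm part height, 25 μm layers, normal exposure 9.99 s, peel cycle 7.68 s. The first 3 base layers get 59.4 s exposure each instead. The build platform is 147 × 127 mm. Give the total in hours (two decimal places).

13.33 hours

Layers = ⌈67.7/0.025⌉ = 2708.
Base layers = 3 × (59.4 + 7.68), so 201.24 s.
Regular layers = 2705 × (9.99 + 7.68), so 47797.35 s.
Sum: 201.24 + 47797.35 = 47998.59 s → 13.33 hours.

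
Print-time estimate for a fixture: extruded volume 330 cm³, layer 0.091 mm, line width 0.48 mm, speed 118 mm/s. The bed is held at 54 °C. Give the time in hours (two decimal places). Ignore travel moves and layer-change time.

17.78 hours

Extrusion cross-section: 0.091 × 0.48 → 0.04368 mm².
Toolpath length = 330 cm³ / 0.04368 mm² = 330000 / 0.04368 = 7554945.1 mm.
Print-move time = 7554945.1 / 118, so 64025 s.
64025 s = 17.78 hours.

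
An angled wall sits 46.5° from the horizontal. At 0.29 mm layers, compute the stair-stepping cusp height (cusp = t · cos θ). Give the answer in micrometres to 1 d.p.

Cusp = layer height × cos(46.5°) = 0.29 × 0.6884 = 0.199636 mm = 199.6 μm.

199.6 μm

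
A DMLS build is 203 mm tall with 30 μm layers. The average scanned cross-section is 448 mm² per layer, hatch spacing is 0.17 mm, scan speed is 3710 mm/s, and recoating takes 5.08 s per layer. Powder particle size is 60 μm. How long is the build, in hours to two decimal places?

Number of layers: 203 / 0.03 → 6767 (rounded up).
Scan path per layer = 448 / 0.17, so 2635.3 mm.
Laser time per layer = 2635.3 / 3710, so 0.7103 s.
Time per layer = 0.7103 + 5.08 = 5.7903 s.
6767 layers × 5.7903 s/layer = 39182.9601 s, i.e. 10.88 hours.

10.88 hours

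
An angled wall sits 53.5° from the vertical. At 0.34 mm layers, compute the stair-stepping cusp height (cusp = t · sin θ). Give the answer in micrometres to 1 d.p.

h_c = t·sin θ = 0.34 × 0.8039 = 0.273326 mm (273.3 μm).

273.3 μm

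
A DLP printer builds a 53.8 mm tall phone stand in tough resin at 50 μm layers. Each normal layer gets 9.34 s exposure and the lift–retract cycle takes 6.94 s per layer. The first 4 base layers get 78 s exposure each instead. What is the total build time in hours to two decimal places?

Layer count = ceil(53.8 / 0.05) = 1076.
Burn-in layers: 4 × (78 + 6.94) → 339.76 s.
Normal layers = 1072 × (9.34 + 6.94), so 17452.16 s.
Total = 339.76 + 17452.16 = 17791.92 s = 4.94 hours.

4.94 hours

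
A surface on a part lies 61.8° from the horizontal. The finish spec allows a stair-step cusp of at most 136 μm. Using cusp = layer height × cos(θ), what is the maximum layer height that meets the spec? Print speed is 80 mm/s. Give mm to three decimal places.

0.288 mm

cos(61.8°) = 0.4726; t_max = 0.136/0.4726 = 0.288 mm.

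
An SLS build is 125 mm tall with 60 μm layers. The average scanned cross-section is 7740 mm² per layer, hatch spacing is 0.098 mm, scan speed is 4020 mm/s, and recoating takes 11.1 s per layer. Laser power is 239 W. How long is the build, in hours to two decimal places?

Number of layers: 125 / 0.06 → 2084 (rounded up).
Hatch length per layer = 7740 / 0.098 = 78979.6 mm.
Laser time per layer: 78979.6 / 4020 → 19.6467 s.
Time per layer: 19.6467 + 11.1 → 30.7467 s.
Build time = 2084 × 30.7467 = 64076.1228 s = 17.80 hours.

17.80 hours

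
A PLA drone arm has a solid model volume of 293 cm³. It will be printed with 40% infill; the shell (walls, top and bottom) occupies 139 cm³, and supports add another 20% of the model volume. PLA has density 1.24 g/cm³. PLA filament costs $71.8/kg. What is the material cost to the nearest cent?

Volume inside the shell = 293 − 139, so 154 cm³.
Infill deposited = 0.40 × 154, so 61.6 cm³.
Support = 0.20 × 293 = 58.6 cm³.
Deposited volume = 139 + 61.6 + 58.6 = 259.2 cm³.
Mass = 259.2 × 1.24, so 321.408 g.
At $71.8/kg: 321.408/1000 × 71.8 = $23.08.

$23.08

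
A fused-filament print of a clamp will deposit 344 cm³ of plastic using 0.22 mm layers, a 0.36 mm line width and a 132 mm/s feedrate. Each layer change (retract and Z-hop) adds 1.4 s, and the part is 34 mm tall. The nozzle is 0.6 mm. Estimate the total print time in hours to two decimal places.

Line area = 0.22 × 0.36 = 0.0792 mm².
Total extruded path = 344000/0.0792 = 4343434.3 mm.
Extrusion time = 4343434.3 / 132 = 32904.8 s.
Number of layers: 34 / 0.22 → 155 (rounded up).
Layer-change overhead = 155 × 1.4, so 217 s.
Altogether 32904.8 + 217 = 33121.8 s, i.e. 9.20 hours.

9.20 hours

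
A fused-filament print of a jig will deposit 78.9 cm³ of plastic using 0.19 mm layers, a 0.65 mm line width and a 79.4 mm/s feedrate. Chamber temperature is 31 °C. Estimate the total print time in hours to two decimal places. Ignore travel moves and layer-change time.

2.24 hours

Line area = 0.19 × 0.65, so 0.1235 mm².
Total extruded path = 78900/0.1235 = 638866.4 mm.
Extrusion time: 638866.4 / 79.4 → 8046.2 s.
8046.2 s = 2.24 hours.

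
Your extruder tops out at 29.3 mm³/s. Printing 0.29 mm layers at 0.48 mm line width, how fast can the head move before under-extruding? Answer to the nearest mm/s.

210 mm/s

A = 0.29 × 0.48, so 0.1392 mm².
Max speed = 29.3 / 0.1392 = 210.49 ≈ 210 mm/s.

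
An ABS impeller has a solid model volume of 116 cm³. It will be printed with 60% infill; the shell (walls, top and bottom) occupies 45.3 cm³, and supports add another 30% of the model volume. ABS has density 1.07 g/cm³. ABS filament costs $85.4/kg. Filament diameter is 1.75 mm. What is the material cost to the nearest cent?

$11.20

Volume inside the shell = 116 − 45.3, so 70.7 cm³.
Deposited infill = 0.60 × 70.7, so 42.42 cm³.
Support = 0.30 × 116 = 34.8 cm³.
Deposited volume = 45.3 + 42.42 + 34.8 = 122.52 cm³.
Mass = 122.52 × 1.07 = 131.0964 g.
Cost = 131.0964 g / 1000 × $85.4/kg = $11.20.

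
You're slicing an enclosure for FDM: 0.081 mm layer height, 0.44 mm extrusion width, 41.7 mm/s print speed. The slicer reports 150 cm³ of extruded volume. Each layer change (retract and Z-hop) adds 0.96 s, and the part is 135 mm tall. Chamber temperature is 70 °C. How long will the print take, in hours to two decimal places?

28.48 hours

Bead cross-section = 0.081 × 0.44, so 0.03564 mm².
Total extruded path = 150000/0.03564 = 4208754.2 mm.
Extrusion time: 4208754.2 / 41.7 → 100929.4 s.
Layer count = ceil(135 / 0.081) = 1667.
Non-print overhead = 1667 × 0.96 = 1600.32 s.
Total = 100929.4 + 1600.32 = 102529.72 s = 28.48 hours.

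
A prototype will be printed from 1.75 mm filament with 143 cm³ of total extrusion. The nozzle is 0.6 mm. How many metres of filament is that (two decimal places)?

59.45 m

Filament cross-section = π × (1.75/2)² = 2.4053 mm².
L = 143000 mm³ / 2.4053 mm² = 59452.04 mm, i.e. 59.45 m.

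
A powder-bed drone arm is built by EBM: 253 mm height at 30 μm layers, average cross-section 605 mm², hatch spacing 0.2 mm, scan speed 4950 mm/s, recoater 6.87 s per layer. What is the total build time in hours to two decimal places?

17.53 hours

Number of layers: 253 / 0.03 → 8434 (rounded up).
Scan path per layer = 605 / 0.2 = 3025 mm.
Per-layer scan time = 3025 / 4950, so 0.6111 s.
Layer cycle = 0.6111 + 6.87, so 7.4811 s.
Build time = 8434 × 7.4811 = 63095.5974 s = 17.53 hours.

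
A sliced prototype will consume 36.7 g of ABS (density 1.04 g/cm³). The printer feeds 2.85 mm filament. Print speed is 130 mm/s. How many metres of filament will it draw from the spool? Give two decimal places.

Extruded volume: 36.7/1.04 = 35.2885 cm³ (35288.5 mm³).
Filament cross-section = π × (2.85/2)² = 6.3794 mm².
L = V/A = 35288.5/6.3794 = 5531.63 mm → 5.53 m.

5.53 m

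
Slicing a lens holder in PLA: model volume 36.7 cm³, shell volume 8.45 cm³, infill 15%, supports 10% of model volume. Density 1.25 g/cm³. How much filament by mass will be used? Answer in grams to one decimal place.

20.4 g

Infill region = 36.7 − 8.45 = 28.25 cm³.
Deposited infill = 0.15 × 28.25, so 4.2375 cm³.
Support = 0.10 × 36.7, so 3.67 cm³.
Total extruded: 8.45 + 4.2375 + 3.67 → 16.3575 cm³.
Mass = 16.3575 × 1.25 = 20.446875 g.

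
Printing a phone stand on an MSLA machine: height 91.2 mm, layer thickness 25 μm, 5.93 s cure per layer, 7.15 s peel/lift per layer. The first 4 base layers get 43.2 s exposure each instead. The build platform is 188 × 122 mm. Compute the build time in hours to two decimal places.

13.30 hours

Layer count = ceil(91.2 / 0.025) = 3648.
Bottom layers = 4 × (43.2 + 7.15) = 201.4 s.
Normal layers = 3644 × (5.93 + 7.15) = 47663.52 s.
Total = 201.4 + 47663.52 = 47864.92 s = 13.30 hours.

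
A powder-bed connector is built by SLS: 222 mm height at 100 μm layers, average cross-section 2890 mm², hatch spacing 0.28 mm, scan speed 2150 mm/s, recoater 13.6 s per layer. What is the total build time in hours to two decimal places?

11.35 hours

Number of layers: 222 / 0.1 → 2220 (rounded up).
Scan path per layer = 2890 / 0.28 = 10321.4 mm.
Per-layer scan time = 10321.4 / 2150 = 4.8007 s.
Per-layer time = 4.8007 + 13.6, so 18.4007 s.
2220 layers × 18.4007 s/layer = 40849.554 s, i.e. 11.35 hours.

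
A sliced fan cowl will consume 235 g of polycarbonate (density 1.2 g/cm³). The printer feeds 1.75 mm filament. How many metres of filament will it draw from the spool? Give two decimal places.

81.42 m

Extruded volume: 235/1.2 = 195.8333 cm³ (195833.3 mm³).
A = π r² = π × 0.875² = 2.4053 mm².
Length = 195833.3 / 2.4053 = 81417.41 mm = 81.42 m.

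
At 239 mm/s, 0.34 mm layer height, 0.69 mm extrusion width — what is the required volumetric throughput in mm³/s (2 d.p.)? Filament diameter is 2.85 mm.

56.07

A = 0.34 × 0.69, so 0.2346 mm².
Q = v·A = 239 × 0.2346 = 56.07 mm³/s.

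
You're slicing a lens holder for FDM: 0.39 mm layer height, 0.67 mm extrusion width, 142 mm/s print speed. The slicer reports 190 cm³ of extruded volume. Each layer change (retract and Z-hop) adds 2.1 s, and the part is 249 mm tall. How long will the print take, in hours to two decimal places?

Bead cross-section = 0.39 × 0.67 = 0.2613 mm².
Total extruded path = 190000/0.2613 = 727133.6 mm.
Extrusion time = 727133.6 / 142, so 5120.7 s.
Layer count = ceil(249 / 0.39) = 639.
Z-hop total = 639 × 2.1 = 1341.9 s.
Total = 5120.7 + 1341.9 = 6462.6 s = 1.80 hours.

1.80 hours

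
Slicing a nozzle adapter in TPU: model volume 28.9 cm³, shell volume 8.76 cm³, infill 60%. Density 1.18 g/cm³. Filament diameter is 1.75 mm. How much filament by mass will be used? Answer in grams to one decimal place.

24.6 g

Infill region: 28.9 − 8.76 → 20.14 cm³.
Infill volume = 0.60 × 20.14, so 12.084 cm³.
Deposited volume = 8.76 + 12.084, so 20.844 cm³.
Mass = 20.844 × 1.18 = 24.59592 g.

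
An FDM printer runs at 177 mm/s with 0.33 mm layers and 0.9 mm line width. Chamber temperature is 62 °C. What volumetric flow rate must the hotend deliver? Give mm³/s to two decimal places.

Bead cross-section: 0.33 × 0.9 → 0.297 mm².
Q = v·A = 177 × 0.297 = 52.57 mm³/s.

52.57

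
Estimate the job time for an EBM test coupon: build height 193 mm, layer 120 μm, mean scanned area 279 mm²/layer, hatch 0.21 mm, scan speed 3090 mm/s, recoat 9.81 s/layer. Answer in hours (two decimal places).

4.58 hours

Number of layers: 193 / 0.12 → 1609 (rounded up).
Scan path per layer: 279 / 0.21 → 1328.6 mm.
Scan time per layer: 1328.6 / 3090 → 0.43 s.
Per-layer time = 0.43 + 9.81, so 10.24 s.
1609 layers × 10.24 s/layer = 16476.16 s, i.e. 4.58 hours.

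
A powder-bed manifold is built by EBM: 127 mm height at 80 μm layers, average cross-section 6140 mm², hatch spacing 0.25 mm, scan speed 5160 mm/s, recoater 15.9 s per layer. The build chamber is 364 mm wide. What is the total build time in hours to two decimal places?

Number of layers: 127 / 0.08 → 1588 (rounded up).
Scan path per layer = 6140 / 0.25, so 24560 mm.
Scan time per layer = 24560 / 5160 = 4.7597 s.
Layer cycle = 4.7597 + 15.9 = 20.6597 s.
1588 layers × 20.6597 s/layer = 32807.6036 s, i.e. 9.11 hours.

9.11 hours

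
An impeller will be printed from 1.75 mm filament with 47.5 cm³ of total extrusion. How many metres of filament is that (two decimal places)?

Filament cross-section = π × (1.75/2)² = 2.4053 mm².
Length = 47.5 cm³ / 2.4053 mm² = 47500 / 2.4053 = 19748.06 mm = 19.75 m.

19.75 m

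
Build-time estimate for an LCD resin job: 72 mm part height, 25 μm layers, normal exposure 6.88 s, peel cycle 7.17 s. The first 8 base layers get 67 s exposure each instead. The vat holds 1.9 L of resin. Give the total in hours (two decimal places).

Number of layers: 72 / 0.025 → 2880 (rounded up).
Bottom layers = 8 × (67 + 7.17) = 593.36 s.
Remaining layers = 2872 × (6.88 + 7.17) = 40351.6 s.
Total = 593.36 + 40351.6 = 40944.96 s = 11.37 hours.

11.37 hours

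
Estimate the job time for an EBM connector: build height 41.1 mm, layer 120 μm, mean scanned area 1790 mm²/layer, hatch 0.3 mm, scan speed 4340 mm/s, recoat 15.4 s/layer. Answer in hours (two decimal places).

1.60 hours

Number of layers: 41.1 / 0.12 → 343 (rounded up).
Per-layer scan distance = 1790 / 0.3 = 5966.7 mm.
Scan time per layer = 5966.7 / 4340 = 1.3748 s.
Time per layer: 1.3748 + 15.4 → 16.7748 s.
Build time = 343 × 16.7748 = 5753.7564 s = 1.60 hours.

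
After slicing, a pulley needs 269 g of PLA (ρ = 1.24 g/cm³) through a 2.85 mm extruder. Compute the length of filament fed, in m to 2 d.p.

34.01 m

Volume = 269 g / 1.24 g·cm⁻³ = 216.9355 cm³ = 216935.5 mm³.
Cross-section of 2.85 mm filament: π·(2.85/2)² = 6.3794 mm².
L = V/A = 216935.5/6.3794 = 34005.63 mm → 34.01 m.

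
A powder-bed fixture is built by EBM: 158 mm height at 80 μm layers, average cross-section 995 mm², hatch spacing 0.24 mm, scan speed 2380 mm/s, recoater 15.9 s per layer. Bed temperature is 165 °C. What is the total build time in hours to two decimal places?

9.68 hours

Layer count = ceil(158 / 0.08) = 1975.
Per-layer scan distance: 995 / 0.24 → 4145.8 mm.
Scan time per layer: 4145.8 / 2380 → 1.7419 s.
Time per layer: 1.7419 + 15.9 → 17.6419 s.
Build time = 1975 × 17.6419 = 34842.7525 s = 9.68 hours.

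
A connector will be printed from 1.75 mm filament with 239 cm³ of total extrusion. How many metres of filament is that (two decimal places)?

99.36 m

A = π r² = π × 0.875² = 2.4053 mm².
L = 239000 mm³ / 2.4053 mm² = 99363.9 mm, i.e. 99.36 m.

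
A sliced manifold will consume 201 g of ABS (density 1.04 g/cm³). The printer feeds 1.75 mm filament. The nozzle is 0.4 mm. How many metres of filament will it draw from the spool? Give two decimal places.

80.35 m

Volume = 201 g / 1.04 g·cm⁻³ = 193.2692 cm³ = 193269.2 mm³.
A = π r² = π × 0.875² = 2.4053 mm².
L = V/A = 193269.2/2.4053 = 80351.39 mm → 80.35 m.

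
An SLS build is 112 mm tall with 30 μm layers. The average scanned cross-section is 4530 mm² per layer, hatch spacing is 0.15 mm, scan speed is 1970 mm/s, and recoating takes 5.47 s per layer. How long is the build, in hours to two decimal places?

21.57 hours

Number of layers: 112 / 0.03 → 3734 (rounded up).
Scan path per layer: 4530 / 0.15 → 30200 mm.
Laser time per layer: 30200 / 1970 → 15.3299 s.
Time per layer: 15.3299 + 5.47 → 20.7999 s.
Build time = 3734 × 20.7999 = 77666.8266 s = 21.57 hours.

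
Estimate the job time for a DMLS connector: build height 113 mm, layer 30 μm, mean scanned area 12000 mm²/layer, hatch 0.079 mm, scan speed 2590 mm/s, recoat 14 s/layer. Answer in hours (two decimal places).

76.02 hours

Number of layers: 113 / 0.03 → 3767 (rounded up).
Per-layer scan distance = 12000 / 0.079, so 151898.7 mm.
Per-layer scan time = 151898.7 / 2590, so 58.6481 s.
Layer cycle = 58.6481 + 14, so 72.6481 s.
Total: 3767 × 72.6481 s = 273665.3927 s → 76.02 hours.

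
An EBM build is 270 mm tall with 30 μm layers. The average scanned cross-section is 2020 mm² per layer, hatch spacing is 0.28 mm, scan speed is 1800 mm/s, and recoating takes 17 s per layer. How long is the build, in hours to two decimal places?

Layers = ⌈270/0.03⌉ = 9000.
Scan path per layer = 2020 / 0.28 = 7214.3 mm.
Beam time per layer = 7214.3 / 1800 = 4.0079 s.
Per-layer time = 4.0079 + 17, so 21.0079 s.
Total: 9000 × 21.0079 s = 189071.1 s → 52.52 hours.

52.52 hours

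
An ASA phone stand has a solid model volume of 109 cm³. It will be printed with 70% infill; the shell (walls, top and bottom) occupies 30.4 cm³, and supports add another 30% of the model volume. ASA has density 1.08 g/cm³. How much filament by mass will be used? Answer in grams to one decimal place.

127.6 g

Infill region = 109 − 30.4, so 78.6 cm³.
Deposited infill: 0.70 × 78.6 → 55.02 cm³.
Support: 0.30 × 109 → 32.7 cm³.
Deposited volume: 30.4 + 55.02 + 32.7 → 118.12 cm³.
Mass = 118.12 × 1.08, so 127.5696 g.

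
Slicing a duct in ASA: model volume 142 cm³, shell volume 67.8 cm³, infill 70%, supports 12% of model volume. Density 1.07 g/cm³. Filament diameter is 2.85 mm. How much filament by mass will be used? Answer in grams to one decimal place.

Infill region = 142 − 67.8 = 74.2 cm³.
Deposited infill = 0.70 × 74.2 = 51.94 cm³.
Support = 0.12 × 142 = 17.04 cm³.
Total printed volume = 67.8 + 51.94 + 17.04, so 136.78 cm³.
Mass: 136.78 × 1.07 → 146.3546 g.

146.4 g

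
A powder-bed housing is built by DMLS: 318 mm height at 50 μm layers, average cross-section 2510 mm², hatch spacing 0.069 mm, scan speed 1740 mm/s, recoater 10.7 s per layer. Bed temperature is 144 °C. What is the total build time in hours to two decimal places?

Layers = ⌈318/0.05⌉ = 6360.
Per-layer scan distance = 2510 / 0.069 = 36376.8 mm.
Laser time per layer = 36376.8 / 1740 = 20.9062 s.
Time per layer: 20.9062 + 10.7 → 31.6062 s.
6360 layers × 31.6062 s/layer = 201015.432 s, i.e. 55.84 hours.

55.84 hours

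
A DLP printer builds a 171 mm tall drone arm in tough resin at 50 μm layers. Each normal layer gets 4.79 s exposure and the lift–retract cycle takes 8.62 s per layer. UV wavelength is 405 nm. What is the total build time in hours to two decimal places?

Layers = ⌈171/0.05⌉ = 3420.
Cycle time = 4.79 + 8.62, so 13.41 s.
Total = 3420 × 13.41 = 45862.2 s = 12.74 hours.

12.74 hours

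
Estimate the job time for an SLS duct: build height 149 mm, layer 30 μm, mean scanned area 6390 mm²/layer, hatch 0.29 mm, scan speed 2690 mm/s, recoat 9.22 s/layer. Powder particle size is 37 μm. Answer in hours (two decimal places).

24.02 hours

Layers = ⌈149/0.03⌉ = 4967.
Scan path per layer: 6390 / 0.29 → 22034.5 mm.
Per-layer scan time = 22034.5 / 2690 = 8.1913 s.
Per-layer time = 8.1913 + 9.22 = 17.4113 s.
4967 layers × 17.4113 s/layer = 86481.9271 s, i.e. 24.02 hours.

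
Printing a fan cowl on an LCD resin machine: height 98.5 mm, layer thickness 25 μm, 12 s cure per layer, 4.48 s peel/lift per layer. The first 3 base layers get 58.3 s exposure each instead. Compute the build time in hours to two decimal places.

18.08 hours

Layers = ⌈98.5/0.025⌉ = 3940.
Bottom layers: 3 × (58.3 + 4.48) → 188.34 s.
Regular layers: 3937 × (12 + 4.48) → 64881.76 s.
Sum: 188.34 + 64881.76 = 65070.1 s → 18.08 hours.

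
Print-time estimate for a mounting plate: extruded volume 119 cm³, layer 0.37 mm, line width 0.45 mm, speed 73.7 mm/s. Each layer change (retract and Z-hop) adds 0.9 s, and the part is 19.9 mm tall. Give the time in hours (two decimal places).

Extrusion cross-section = 0.37 × 0.45, so 0.1665 mm².
Total extruded path = 119000/0.1665 = 714714.7 mm.
Extrusion time = 714714.7 / 73.7 = 9697.6 s.
Layers = ⌈19.9/0.37⌉ = 54.
Layer-change overhead: 54 × 0.9 → 48.6 s.
Total = 9697.6 + 48.6 = 9746.2 s = 2.71 hours.

2.71 hours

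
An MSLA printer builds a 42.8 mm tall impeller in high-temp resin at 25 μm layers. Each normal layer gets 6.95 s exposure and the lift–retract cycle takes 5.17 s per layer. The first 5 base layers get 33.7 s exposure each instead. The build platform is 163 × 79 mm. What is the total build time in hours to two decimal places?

5.80 hours

Layer count = ceil(42.8 / 0.025) = 1712.
Base layers = 5 × (33.7 + 5.17), so 194.35 s.
Regular layers = 1707 × (6.95 + 5.17), so 20688.84 s.
Sum: 194.35 + 20688.84 = 20883.19 s → 5.80 hours.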